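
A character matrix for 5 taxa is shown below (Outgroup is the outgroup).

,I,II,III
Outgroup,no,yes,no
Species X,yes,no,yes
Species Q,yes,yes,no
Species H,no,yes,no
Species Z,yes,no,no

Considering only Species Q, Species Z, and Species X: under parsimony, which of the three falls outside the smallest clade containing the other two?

Species Q

Character polarity is set by the outgroup: the derived state is whichever differs from the outgroup's state, so for II the derived state is 'no', and for the remaining characters it is 'yes'.
Only Species Q, Species X, and Species Z show the derived state 'yes' for I, supporting them as a clade.
Only Species X and Species Z show the derived state 'no' for II, supporting them as a clade.
III (derived state 'yes') is unique to Species X (autapomorphy; uninformative for grouping).
Most parsimonious ingroup topology: (((Species X,Species Z),Species Q),Species H).
Species X and Species Z share a more recent common ancestor with each other than either does with Species Q, so Species Q is the least closely related of the three.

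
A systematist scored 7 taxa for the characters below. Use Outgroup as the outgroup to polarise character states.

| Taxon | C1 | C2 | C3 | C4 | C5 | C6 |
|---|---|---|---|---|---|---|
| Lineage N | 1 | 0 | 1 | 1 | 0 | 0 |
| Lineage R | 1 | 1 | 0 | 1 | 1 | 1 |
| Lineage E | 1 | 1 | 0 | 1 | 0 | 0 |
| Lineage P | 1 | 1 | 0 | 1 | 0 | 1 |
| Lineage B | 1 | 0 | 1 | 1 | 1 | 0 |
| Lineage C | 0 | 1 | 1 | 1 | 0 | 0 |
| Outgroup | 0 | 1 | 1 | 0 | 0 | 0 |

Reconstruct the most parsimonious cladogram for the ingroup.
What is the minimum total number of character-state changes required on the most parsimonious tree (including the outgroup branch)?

7

Character polarity is set by the outgroup: the derived state is whichever differs from the outgroup's state, so for C2, C3 the derived state is '0', and for the remaining characters it is '1'.
Only Lineage B, Lineage E, Lineage N, Lineage P, and Lineage R show the derived state '1' for C1, supporting them as a clade.
C2: derived state '0' in Lineage B and Lineage N only — synapomorphy for {Lineage B, Lineage N}.
Only Lineage E, Lineage P, and Lineage R show the derived state '0' for C3, supporting them as a clade.
All ingroup taxa share the derived state '1' for C4; it defines the ingroup but does not resolve relationships within it.
C5 (state '1') occurs in Lineage B and Lineage R but conflicts with the nesting implied by the other characters — most parsimoniously interpreted as homoplasy.
Only Lineage P and Lineage R show the derived state '1' for C6, supporting them as a clade.
Most parsimonious ingroup topology: (((Lineage N,Lineage B),((Lineage P,Lineage R),Lineage E)),Lineage C).
Changes per character on this tree: C1: 1; C2: 1; C3: 1; C4: 1; C5: 2; C6: 1.
Total = 7.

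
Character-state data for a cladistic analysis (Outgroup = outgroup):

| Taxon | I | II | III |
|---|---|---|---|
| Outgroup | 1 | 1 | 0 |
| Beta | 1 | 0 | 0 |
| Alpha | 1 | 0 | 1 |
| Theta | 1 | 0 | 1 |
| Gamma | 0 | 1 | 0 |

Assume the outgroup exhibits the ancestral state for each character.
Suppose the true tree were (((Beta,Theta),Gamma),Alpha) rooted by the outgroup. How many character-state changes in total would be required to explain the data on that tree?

Map each character onto (((Beta,Theta),Gamma),Alpha) (rooted by Outgroup) and count the minimum state changes it requires (Fitch parsimony):
I: 1; II: 2; III: 2.
Total tree length = 5.

5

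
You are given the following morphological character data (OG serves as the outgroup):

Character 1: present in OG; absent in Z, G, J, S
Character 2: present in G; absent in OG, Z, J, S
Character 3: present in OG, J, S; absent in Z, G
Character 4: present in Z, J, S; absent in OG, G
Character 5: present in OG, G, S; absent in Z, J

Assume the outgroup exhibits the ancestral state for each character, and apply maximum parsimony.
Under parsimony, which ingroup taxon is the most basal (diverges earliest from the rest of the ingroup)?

G

Character polarity is set by the outgroup: the derived state is whichever differs from the outgroup's state, so for Character 1, Character 3, Character 5 the derived state is 'absent', and for the remaining characters it is 'present'.
All ingroup taxa share the derived state 'absent' for Character 1; it defines the ingroup but does not resolve relationships within it.
Character 2 (derived state 'present') is unique to G (autapomorphy; uninformative for grouping).
Character 3 (state 'absent') occurs in G and Z but conflicts with the nesting implied by the other characters — most parsimoniously interpreted as homoplasy.
Character 4: derived state 'present' in J, S, and Z only — synapomorphy for {J, S, Z}.
Character 5 (derived state 'absent') is shared by J and Z — a synapomorphy uniting that clade.
Most parsimonious ingroup topology: (((Z,J),S),G).
G is sister to the clade containing all other ingroup taxa, so it is the earliest-diverging (most basal) ingroup lineage.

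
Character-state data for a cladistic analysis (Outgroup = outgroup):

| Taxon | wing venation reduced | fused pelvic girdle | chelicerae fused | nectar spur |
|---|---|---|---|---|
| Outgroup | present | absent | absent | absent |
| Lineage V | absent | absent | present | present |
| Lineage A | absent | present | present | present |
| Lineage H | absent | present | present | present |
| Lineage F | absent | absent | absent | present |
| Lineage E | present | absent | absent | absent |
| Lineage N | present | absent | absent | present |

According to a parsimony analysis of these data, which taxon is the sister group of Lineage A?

Character polarity is set by the outgroup: the derived state is whichever differs from the outgroup's state, so for wing venation reduced the derived state is 'absent', and for the remaining characters it is 'present'.
Only Lineage A, Lineage F, Lineage H, and Lineage V show the derived state 'absent' for wing venation reduced, supporting them as a clade.
Only Lineage A and Lineage H show the derived state 'present' for fused pelvic girdle, supporting them as a clade.
Only Lineage A, Lineage H, and Lineage V show the derived state 'present' for chelicerae fused, supporting them as a clade.
Only Lineage A, Lineage F, Lineage H, Lineage N, and Lineage V show the derived state 'present' for nectar spur, supporting them as a clade.
Most parsimonious ingroup topology: ((((Lineage V,(Lineage A,Lineage H)),Lineage F),Lineage N),Lineage E).
Lineage A and Lineage H form a cherry on this tree, so they are sister taxa.

Lineage H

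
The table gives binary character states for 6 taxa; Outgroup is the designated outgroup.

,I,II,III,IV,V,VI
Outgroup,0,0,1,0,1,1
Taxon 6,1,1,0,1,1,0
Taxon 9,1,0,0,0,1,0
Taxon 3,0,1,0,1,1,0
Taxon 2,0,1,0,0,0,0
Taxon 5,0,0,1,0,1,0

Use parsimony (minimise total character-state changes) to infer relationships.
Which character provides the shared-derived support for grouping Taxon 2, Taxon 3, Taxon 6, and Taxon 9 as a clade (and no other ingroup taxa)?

Character polarity is set by the outgroup: the derived state is whichever differs from the outgroup's state, so for III, V, VI the derived state is '0', and for the remaining characters it is '1'.
I groups Taxon 6 and Taxon 9, which is incompatible with the clades supported by the remaining characters; treating it as convergent (homoplasy) costs fewer steps than any alternative tree.
Only Taxon 2, Taxon 3, and Taxon 6 show the derived state '1' for II, supporting them as a clade.
III (derived state '0') is shared by Taxon 2, Taxon 3, Taxon 6, and Taxon 9 — a synapomorphy uniting that clade.
IV (derived state '1') is shared by Taxon 3 and Taxon 6 — a synapomorphy uniting that clade.
V (derived state '0') is unique to Taxon 2 (autapomorphy; uninformative for grouping).
VI (derived state '0') is shared by all ingroup taxa — unites the whole ingroup.
Most parsimonious ingroup topology: ((((Taxon 6,Taxon 3),Taxon 2),Taxon 9),Taxon 5).
The clade {Taxon 2, Taxon 3, Taxon 6, Taxon 9} is supported by III: its derived state '0' occurs in exactly those taxa and in no other taxon (including the outgroup).

III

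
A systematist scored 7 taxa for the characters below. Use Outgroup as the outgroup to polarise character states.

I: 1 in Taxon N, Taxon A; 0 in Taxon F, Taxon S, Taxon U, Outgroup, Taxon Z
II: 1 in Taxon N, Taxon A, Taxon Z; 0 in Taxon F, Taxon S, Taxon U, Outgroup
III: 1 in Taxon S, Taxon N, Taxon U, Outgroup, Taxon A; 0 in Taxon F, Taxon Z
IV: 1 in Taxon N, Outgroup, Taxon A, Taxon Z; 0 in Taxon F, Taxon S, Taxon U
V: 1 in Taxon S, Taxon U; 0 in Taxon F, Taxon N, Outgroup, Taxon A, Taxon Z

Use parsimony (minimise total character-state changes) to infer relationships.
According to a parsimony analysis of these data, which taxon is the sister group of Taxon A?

Character polarity is set by the outgroup: the derived state is whichever differs from the outgroup's state, so for III, IV the derived state is '0', and for the remaining characters it is '1'.
Only Taxon A and Taxon N show the derived state '1' for I, supporting them as a clade.
Only Taxon A, Taxon N, and Taxon Z show the derived state '1' for II, supporting them as a clade.
III (state '0') occurs in Taxon F and Taxon Z but conflicts with the nesting implied by the other characters — most parsimoniously interpreted as homoplasy.
IV (derived state '0') is shared by Taxon F, Taxon S, and Taxon U — a synapomorphy uniting that clade.
Only Taxon S and Taxon U show the derived state '1' for V, supporting them as a clade.
Most parsimonious ingroup topology: (((Taxon S,Taxon U),Taxon F),(Taxon Z,(Taxon A,Taxon N))).
Taxon A and Taxon N form a cherry on this tree, so they are sister taxa.

Taxon N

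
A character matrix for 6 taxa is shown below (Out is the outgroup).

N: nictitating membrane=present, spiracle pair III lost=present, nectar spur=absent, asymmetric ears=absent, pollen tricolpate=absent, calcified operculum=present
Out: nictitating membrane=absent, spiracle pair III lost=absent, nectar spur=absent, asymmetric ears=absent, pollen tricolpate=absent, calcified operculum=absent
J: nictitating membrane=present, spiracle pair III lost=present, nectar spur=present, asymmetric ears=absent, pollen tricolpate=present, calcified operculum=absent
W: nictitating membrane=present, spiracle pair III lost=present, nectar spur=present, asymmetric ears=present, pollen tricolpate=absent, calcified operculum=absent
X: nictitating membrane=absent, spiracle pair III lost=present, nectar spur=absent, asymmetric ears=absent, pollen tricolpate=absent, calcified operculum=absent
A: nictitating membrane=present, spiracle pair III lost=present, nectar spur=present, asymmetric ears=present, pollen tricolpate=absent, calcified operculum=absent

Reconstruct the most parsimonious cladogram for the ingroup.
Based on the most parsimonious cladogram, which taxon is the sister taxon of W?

The outgroup has state 'absent' for every character, so 'present' is the derived state throughout.
nictitating membrane (derived state 'present') is shared by A, J, N, and W — a synapomorphy uniting that clade.
All ingroup taxa share the derived state 'present' for spiracle pair III lost; it defines the ingroup but does not resolve relationships within it.
nectar spur: derived state 'present' in A, J, and W only — synapomorphy for {A, J, W}.
Only A and W show the derived state 'present' for asymmetric ears, supporting them as a clade.
pollen tricolpate (derived state 'present') is unique to J (autapomorphy; uninformative for grouping).
calcified operculum: derived state 'present' in N only — an autapomorphy, so it tells us nothing about relationships among taxa.
Most parsimonious ingroup topology: ((N,((W,A),J)),X).
W and A form a cherry on this tree, so they are sister taxa.

A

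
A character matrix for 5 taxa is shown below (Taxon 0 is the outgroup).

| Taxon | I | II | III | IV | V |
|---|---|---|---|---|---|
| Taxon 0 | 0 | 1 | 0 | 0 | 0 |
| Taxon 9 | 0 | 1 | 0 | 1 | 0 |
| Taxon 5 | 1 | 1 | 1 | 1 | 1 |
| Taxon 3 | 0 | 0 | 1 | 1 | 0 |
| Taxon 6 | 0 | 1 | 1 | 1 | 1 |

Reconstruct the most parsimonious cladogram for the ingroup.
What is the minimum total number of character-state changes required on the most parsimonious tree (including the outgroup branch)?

5

Character polarity is set by the outgroup: the derived state is whichever differs from the outgroup's state, so for II the derived state is '0', and for the remaining characters it is '1'.
I (derived state '1') is unique to Taxon 5 (autapomorphy; uninformative for grouping).
II (derived state '0') is unique to Taxon 3 (autapomorphy; uninformative for grouping).
III: derived state '1' in Taxon 3, Taxon 5, and Taxon 6 only — synapomorphy for {Taxon 3, Taxon 5, Taxon 6}.
IV (derived state '1') is shared by all ingroup taxa — unites the whole ingroup.
V: derived state '1' in Taxon 5 and Taxon 6 only — synapomorphy for {Taxon 5, Taxon 6}.
Most parsimonious ingroup topology: (Taxon 9,((Taxon 5,Taxon 6),Taxon 3)).
Changes per character on this tree: I: 1; II: 1; III: 1; IV: 1; V: 1.
Total = 5.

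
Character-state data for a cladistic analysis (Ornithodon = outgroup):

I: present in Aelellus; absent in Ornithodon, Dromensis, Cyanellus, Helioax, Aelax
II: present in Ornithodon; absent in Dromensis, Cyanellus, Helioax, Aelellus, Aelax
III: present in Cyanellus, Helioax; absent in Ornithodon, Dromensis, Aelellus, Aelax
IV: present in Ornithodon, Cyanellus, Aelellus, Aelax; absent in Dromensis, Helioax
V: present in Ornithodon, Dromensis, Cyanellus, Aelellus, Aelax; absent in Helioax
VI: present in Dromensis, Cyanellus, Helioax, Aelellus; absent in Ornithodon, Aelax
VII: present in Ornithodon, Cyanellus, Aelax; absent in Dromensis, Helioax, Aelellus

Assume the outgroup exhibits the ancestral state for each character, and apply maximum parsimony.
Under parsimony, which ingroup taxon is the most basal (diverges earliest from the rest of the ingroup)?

Aelax

Character polarity is set by the outgroup: the derived state is whichever differs from the outgroup's state, so for II, IV, V, VII the derived state is 'absent', and for the remaining characters it is 'present'.
I: derived state 'present' in Aelellus only — an autapomorphy, so it tells us nothing about relationships among taxa.
All ingroup taxa share the derived state 'absent' for II; it defines the ingroup but does not resolve relationships within it.
III (state 'present') occurs in Cyanellus and Helioax but conflicts with the nesting implied by the other characters — most parsimoniously interpreted as homoplasy.
IV (derived state 'absent') is shared by Dromensis and Helioax — a synapomorphy uniting that clade.
V (derived state 'absent') is unique to Helioax (autapomorphy; uninformative for grouping).
VI: derived state 'present' in Aelellus, Cyanellus, Dromensis, and Helioax only — synapomorphy for {Aelellus, Cyanellus, Dromensis, Helioax}.
VII (derived state 'absent') is shared by Aelellus, Dromensis, and Helioax — a synapomorphy uniting that clade.
Most parsimonious ingroup topology: ((((Dromensis,Helioax),Aelellus),Cyanellus),Aelax).
Aelax is sister to the clade containing all other ingroup taxa, so it is the earliest-diverging (most basal) ingroup lineage.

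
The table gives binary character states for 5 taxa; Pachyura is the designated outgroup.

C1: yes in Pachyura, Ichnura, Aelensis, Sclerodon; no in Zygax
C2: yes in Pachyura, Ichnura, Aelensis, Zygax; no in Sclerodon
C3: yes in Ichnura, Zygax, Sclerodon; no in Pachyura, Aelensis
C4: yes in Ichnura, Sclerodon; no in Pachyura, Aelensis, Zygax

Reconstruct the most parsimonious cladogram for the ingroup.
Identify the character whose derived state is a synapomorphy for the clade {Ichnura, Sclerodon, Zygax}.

C3

Character polarity is set by the outgroup: the derived state is whichever differs from the outgroup's state, so for C1, C2 the derived state is 'no', and for the remaining characters it is 'yes'.
C1 (derived state 'no') is unique to Zygax (autapomorphy; uninformative for grouping).
C2 (derived state 'no') is unique to Sclerodon (autapomorphy; uninformative for grouping).
C3: derived state 'yes' in Ichnura, Sclerodon, and Zygax only — synapomorphy for {Ichnura, Sclerodon, Zygax}.
C4: derived state 'yes' in Ichnura and Sclerodon only — synapomorphy for {Ichnura, Sclerodon}.
Most parsimonious ingroup topology: (((Ichnura,Sclerodon),Zygax),Aelensis).
The clade {Ichnura, Sclerodon, Zygax} is supported by C3: its derived state 'yes' occurs in exactly those taxa and in no other taxon (including the outgroup).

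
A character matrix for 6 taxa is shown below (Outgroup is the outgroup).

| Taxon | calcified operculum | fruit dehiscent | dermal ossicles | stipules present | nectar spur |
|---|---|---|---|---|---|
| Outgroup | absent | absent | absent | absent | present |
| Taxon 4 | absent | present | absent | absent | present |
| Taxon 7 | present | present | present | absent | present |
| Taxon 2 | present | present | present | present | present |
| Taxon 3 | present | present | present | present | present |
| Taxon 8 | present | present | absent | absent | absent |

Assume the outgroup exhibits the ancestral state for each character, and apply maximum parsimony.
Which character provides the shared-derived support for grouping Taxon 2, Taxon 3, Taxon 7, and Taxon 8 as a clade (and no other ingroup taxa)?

Character polarity is set by the outgroup: the derived state is whichever differs from the outgroup's state, so for nectar spur the derived state is 'absent', and for the remaining characters it is 'present'.
Only Taxon 2, Taxon 3, Taxon 7, and Taxon 8 show the derived state 'present' for calcified operculum, supporting them as a clade.
All ingroup taxa share the derived state 'present' for fruit dehiscent; it defines the ingroup but does not resolve relationships within it.
dermal ossicles (derived state 'present') is shared by Taxon 2, Taxon 3, and Taxon 7 — a synapomorphy uniting that clade.
stipules present: derived state 'present' in Taxon 2 and Taxon 3 only — synapomorphy for {Taxon 2, Taxon 3}.
nectar spur: derived state 'absent' in Taxon 8 only — an autapomorphy, so it tells us nothing about relationships among taxa.
Most parsimonious ingroup topology: (Taxon 4,((Taxon 7,(Taxon 2,Taxon 3)),Taxon 8)).
The clade {Taxon 2, Taxon 3, Taxon 7, Taxon 8} is supported by calcified operculum: its derived state 'present' occurs in exactly those taxa and in no other taxon (including the outgroup).

calcified operculum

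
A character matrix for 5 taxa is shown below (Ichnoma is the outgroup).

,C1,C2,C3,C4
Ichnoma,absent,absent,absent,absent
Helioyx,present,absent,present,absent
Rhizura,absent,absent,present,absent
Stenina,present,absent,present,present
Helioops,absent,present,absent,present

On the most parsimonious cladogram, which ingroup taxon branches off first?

The outgroup has state 'absent' for every character, so 'present' is the derived state throughout.
Only Helioyx and Stenina show the derived state 'present' for C1, supporting them as a clade.
C2: derived state 'present' in Helioops only — an autapomorphy, so it tells us nothing about relationships among taxa.
C3: derived state 'present' in Helioyx, Rhizura, and Stenina only — synapomorphy for {Helioyx, Rhizura, Stenina}.
C4 (state 'present') occurs in Helioops and Stenina but conflicts with the nesting implied by the other characters — most parsimoniously interpreted as homoplasy.
Most parsimonious ingroup topology: (((Helioyx,Stenina),Rhizura),Helioops).
Helioops is sister to the clade containing all other ingroup taxa, so it is the earliest-diverging (most basal) ingroup lineage.

Helioops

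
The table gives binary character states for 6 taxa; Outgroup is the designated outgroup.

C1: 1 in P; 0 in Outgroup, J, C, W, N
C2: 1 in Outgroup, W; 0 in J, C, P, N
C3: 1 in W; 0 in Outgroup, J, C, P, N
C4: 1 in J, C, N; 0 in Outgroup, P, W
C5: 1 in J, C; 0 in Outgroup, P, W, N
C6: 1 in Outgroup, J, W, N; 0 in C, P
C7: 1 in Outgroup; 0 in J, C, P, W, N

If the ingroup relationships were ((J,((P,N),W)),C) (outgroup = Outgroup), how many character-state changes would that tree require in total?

12

Map each character onto ((J,((P,N),W)),C) (rooted by Outgroup) and count the minimum state changes it requires (Fitch parsimony):
C1: 1; C2: 2; C3: 1; C4: 3; C5: 2; C6: 2; C7: 1.
Total tree length = 12.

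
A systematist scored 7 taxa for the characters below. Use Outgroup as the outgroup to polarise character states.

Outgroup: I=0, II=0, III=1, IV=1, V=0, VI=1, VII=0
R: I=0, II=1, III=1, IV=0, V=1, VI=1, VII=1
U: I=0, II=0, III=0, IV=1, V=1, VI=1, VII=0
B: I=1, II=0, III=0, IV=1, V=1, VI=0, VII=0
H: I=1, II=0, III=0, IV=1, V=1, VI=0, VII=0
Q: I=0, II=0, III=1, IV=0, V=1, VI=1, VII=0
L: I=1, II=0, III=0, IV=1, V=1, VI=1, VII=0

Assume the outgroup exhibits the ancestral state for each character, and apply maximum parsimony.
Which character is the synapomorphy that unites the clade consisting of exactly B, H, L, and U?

Character polarity is set by the outgroup: the derived state is whichever differs from the outgroup's state, so for III, IV, VI the derived state is '0', and for the remaining characters it is '1'.
Only B, H, and L show the derived state '1' for I, supporting them as a clade.
II (derived state '1') is unique to R (autapomorphy; uninformative for grouping).
III (derived state '0') is shared by B, H, L, and U — a synapomorphy uniting that clade.
IV (derived state '0') is shared by Q and R — a synapomorphy uniting that clade.
All ingroup taxa share the derived state '1' for V; it defines the ingroup but does not resolve relationships within it.
Only B and H show the derived state '0' for VI, supporting them as a clade.
VII: derived state '1' in R only — an autapomorphy, so it tells us nothing about relationships among taxa.
Most parsimonious ingroup topology: ((R,Q),(U,((B,H),L))).
The clade {B, H, L, U} is supported by III: its derived state '0' occurs in exactly those taxa and in no other taxon (including the outgroup).

III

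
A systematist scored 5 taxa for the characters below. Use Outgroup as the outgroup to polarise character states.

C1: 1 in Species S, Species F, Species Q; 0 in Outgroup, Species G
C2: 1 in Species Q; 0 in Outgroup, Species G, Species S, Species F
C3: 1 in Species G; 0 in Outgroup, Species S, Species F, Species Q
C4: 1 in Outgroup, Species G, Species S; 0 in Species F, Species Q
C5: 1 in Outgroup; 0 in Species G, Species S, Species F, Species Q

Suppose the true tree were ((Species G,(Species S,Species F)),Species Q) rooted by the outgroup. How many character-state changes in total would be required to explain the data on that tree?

Map each character onto ((Species G,(Species S,Species F)),Species Q) (rooted by Outgroup) and count the minimum state changes it requires (Fitch parsimony):
C1: 2; C2: 1; C3: 1; C4: 2; C5: 1.
Total tree length = 7.

7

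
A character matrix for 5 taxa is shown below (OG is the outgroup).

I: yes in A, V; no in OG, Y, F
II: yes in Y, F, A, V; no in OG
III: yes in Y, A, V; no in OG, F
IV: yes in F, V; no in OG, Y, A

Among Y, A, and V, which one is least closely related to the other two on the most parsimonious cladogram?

The outgroup has state 'no' for every character, so 'yes' is the derived state throughout.
I: derived state 'yes' in A and V only — synapomorphy for {A, V}.
II (derived state 'yes') is shared by all ingroup taxa — unites the whole ingroup.
III (derived state 'yes') is shared by A, V, and Y — a synapomorphy uniting that clade.
IV (state 'yes') occurs in F and V but conflicts with the nesting implied by the other characters — most parsimoniously interpreted as homoplasy.
Most parsimonious ingroup topology: ((Y,(A,V)),F).
V and A share a more recent common ancestor with each other than either does with Y, so Y is the least closely related of the three.

Y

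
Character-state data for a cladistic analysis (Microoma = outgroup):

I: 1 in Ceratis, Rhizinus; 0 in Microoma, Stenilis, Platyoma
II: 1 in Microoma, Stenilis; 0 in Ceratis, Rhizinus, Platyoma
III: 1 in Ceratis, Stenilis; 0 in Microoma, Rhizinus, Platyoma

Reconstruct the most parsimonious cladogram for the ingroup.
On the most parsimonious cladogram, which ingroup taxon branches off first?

Stenilis

Character polarity is set by the outgroup: the derived state is whichever differs from the outgroup's state, so for II the derived state is '0', and for the remaining characters it is '1'.
I (derived state '1') is shared by Ceratis and Rhizinus — a synapomorphy uniting that clade.
II: derived state '0' in Ceratis, Platyoma, and Rhizinus only — synapomorphy for {Ceratis, Platyoma, Rhizinus}.
III groups Ceratis and Stenilis, which is incompatible with the clades supported by the remaining characters; treating it as convergent (homoplasy) costs fewer steps than any alternative tree.
Most parsimonious ingroup topology: (((Ceratis,Rhizinus),Platyoma),Stenilis).
Stenilis is sister to the clade containing all other ingroup taxa, so it is the earliest-diverging (most basal) ingroup lineage.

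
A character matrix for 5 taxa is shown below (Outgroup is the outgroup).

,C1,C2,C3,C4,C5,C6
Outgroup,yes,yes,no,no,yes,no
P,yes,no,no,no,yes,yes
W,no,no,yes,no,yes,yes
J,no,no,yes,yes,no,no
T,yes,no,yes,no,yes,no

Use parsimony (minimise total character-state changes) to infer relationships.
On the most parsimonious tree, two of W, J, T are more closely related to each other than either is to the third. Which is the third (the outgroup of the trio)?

Character polarity is set by the outgroup: the derived state is whichever differs from the outgroup's state, so for C1, C2, C5 the derived state is 'no', and for the remaining characters it is 'yes'.
Only J and W show the derived state 'no' for C1, supporting them as a clade.
C2 (derived state 'no') is shared by all ingroup taxa — unites the whole ingroup.
C3: derived state 'yes' in J, T, and W only — synapomorphy for {J, T, W}.
C4 (derived state 'yes') is unique to J (autapomorphy; uninformative for grouping).
C5 (derived state 'no') is unique to J (autapomorphy; uninformative for grouping).
C6 (state 'yes') occurs in P and W but conflicts with the nesting implied by the other characters — most parsimoniously interpreted as homoplasy.
Most parsimonious ingroup topology: (P,((W,J),T)).
W and J share a more recent common ancestor with each other than either does with T, so T is the least closely related of the three.

T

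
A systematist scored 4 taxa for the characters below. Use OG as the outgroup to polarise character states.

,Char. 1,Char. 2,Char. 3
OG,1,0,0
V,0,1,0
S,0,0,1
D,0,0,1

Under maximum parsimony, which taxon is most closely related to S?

Character polarity is set by the outgroup: the derived state is whichever differs from the outgroup's state, so for Char. 1 the derived state is '0', and for the remaining characters it is '1'.
Char. 1 (derived state '0') is shared by all ingroup taxa — unites the whole ingroup.
Char. 2: derived state '1' in V only — an autapomorphy, so it tells us nothing about relationships among taxa.
Only D and S show the derived state '1' for Char. 3, supporting them as a clade.
Most parsimonious ingroup topology: (V,(S,D)).
S and D form a cherry on this tree, so they are sister taxa.

D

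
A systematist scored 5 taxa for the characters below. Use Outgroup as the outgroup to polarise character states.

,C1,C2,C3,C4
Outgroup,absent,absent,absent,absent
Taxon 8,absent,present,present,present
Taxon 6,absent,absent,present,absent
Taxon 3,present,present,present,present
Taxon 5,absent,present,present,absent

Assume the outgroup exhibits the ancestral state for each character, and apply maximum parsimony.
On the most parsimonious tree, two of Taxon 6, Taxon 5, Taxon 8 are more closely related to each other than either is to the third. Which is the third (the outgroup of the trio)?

Taxon 6

The outgroup has state 'absent' for every character, so 'present' is the derived state throughout.
C1: derived state 'present' in Taxon 3 only — an autapomorphy, so it tells us nothing about relationships among taxa.
Only Taxon 3, Taxon 5, and Taxon 8 show the derived state 'present' for C2, supporting them as a clade.
C3 (derived state 'present') is shared by all ingroup taxa — unites the whole ingroup.
C4 (derived state 'present') is shared by Taxon 3 and Taxon 8 — a synapomorphy uniting that clade.
Most parsimonious ingroup topology: (((Taxon 8,Taxon 3),Taxon 5),Taxon 6).
Taxon 5 and Taxon 8 share a more recent common ancestor with each other than either does with Taxon 6, so Taxon 6 is the least closely related of the three.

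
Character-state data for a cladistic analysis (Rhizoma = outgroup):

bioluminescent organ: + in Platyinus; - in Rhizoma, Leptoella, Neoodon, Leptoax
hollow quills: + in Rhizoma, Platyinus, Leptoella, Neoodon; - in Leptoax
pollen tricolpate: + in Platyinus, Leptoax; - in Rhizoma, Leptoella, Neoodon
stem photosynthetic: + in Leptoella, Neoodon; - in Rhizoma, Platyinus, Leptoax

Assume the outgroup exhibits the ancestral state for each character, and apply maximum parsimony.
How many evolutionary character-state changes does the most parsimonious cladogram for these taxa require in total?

4

Character polarity is set by the outgroup: the derived state is whichever differs from the outgroup's state, so for hollow quills the derived state is '-', and for the remaining characters it is '+'.
bioluminescent organ (derived state '+') is unique to Platyinus (autapomorphy; uninformative for grouping).
hollow quills (derived state '-') is unique to Leptoax (autapomorphy; uninformative for grouping).
pollen tricolpate: derived state '+' in Leptoax and Platyinus only — synapomorphy for {Leptoax, Platyinus}.
stem photosynthetic: derived state '+' in Leptoella and Neoodon only — synapomorphy for {Leptoella, Neoodon}.
Most parsimonious ingroup topology: ((Platyinus,Leptoax),(Leptoella,Neoodon)).
Changes per character on this tree: bioluminescent organ: 1; hollow quills: 1; pollen tricolpate: 1; stem photosynthetic: 1.
Total = 4.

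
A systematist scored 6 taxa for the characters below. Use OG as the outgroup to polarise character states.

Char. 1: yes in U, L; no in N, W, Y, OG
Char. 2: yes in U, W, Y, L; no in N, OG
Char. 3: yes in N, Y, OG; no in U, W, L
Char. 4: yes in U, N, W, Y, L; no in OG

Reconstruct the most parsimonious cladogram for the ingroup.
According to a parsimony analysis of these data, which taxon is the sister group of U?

Character polarity is set by the outgroup: the derived state is whichever differs from the outgroup's state, so for Char. 3 the derived state is 'no', and for the remaining characters it is 'yes'.
Char. 1 (derived state 'yes') is shared by L and U — a synapomorphy uniting that clade.
Char. 2: derived state 'yes' in L, U, W, and Y only — synapomorphy for {L, U, W, Y}.
Char. 3 (derived state 'no') is shared by L, U, and W — a synapomorphy uniting that clade.
Char. 4 (derived state 'yes') is shared by all ingroup taxa — unites the whole ingroup.
Most parsimonious ingroup topology: (N,(((U,L),W),Y)).
U and L form a cherry on this tree, so they are sister taxa.

L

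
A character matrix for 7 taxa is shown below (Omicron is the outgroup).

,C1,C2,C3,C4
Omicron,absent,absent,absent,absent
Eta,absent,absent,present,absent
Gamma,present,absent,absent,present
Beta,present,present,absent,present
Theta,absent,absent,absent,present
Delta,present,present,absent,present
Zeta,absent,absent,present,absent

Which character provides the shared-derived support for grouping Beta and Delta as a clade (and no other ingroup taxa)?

C2

The outgroup has state 'absent' for every character, so 'present' is the derived state throughout.
Only Beta, Delta, and Gamma show the derived state 'present' for C1, supporting them as a clade.
Only Beta and Delta show the derived state 'present' for C2, supporting them as a clade.
C3 (derived state 'present') is shared by Eta and Zeta — a synapomorphy uniting that clade.
C4: derived state 'present' in Beta, Delta, Gamma, and Theta only — synapomorphy for {Beta, Delta, Gamma, Theta}.
Most parsimonious ingroup topology: ((Eta,Zeta),((Gamma,(Beta,Delta)),Theta)).
The clade {Beta, Delta} is supported by C2: its derived state 'present' occurs in exactly those taxa and in no other taxon (including the outgroup).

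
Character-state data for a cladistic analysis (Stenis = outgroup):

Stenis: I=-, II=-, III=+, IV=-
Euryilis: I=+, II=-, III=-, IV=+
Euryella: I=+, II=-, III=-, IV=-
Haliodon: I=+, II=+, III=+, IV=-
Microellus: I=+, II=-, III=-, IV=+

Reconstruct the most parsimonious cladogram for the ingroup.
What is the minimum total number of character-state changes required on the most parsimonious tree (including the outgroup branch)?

Character polarity is set by the outgroup: the derived state is whichever differs from the outgroup's state, so for III the derived state is '-', and for the remaining characters it is '+'.
I (derived state '+') is shared by all ingroup taxa — unites the whole ingroup.
II (derived state '+') is unique to Haliodon (autapomorphy; uninformative for grouping).
III (derived state '-') is shared by Euryella, Euryilis, and Microellus — a synapomorphy uniting that clade.
IV (derived state '+') is shared by Euryilis and Microellus — a synapomorphy uniting that clade.
Most parsimonious ingroup topology: (((Euryilis,Microellus),Euryella),Haliodon).
Changes per character on this tree: I: 1; II: 1; III: 1; IV: 1.
Total = 4.

4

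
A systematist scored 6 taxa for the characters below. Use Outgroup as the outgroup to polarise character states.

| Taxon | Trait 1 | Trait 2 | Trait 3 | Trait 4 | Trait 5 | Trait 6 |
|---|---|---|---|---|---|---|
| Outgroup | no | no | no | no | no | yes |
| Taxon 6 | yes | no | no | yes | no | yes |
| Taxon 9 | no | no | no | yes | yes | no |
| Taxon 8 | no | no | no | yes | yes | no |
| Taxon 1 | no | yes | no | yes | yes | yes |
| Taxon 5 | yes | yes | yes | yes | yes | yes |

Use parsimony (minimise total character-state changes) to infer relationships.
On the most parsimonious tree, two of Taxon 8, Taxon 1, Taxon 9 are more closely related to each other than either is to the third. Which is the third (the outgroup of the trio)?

Taxon 1

Character polarity is set by the outgroup: the derived state is whichever differs from the outgroup's state, so for Trait 6 the derived state is 'no', and for the remaining characters it is 'yes'.
Trait 1 groups Taxon 5 and Taxon 6, which is incompatible with the clades supported by the remaining characters; treating it as convergent (homoplasy) costs fewer steps than any alternative tree.
Trait 2: derived state 'yes' in Taxon 1 and Taxon 5 only — synapomorphy for {Taxon 1, Taxon 5}.
Trait 3 (derived state 'yes') is unique to Taxon 5 (autapomorphy; uninformative for grouping).
All ingroup taxa share the derived state 'yes' for Trait 4; it defines the ingroup but does not resolve relationships within it.
Trait 5: derived state 'yes' in Taxon 1, Taxon 5, Taxon 8, and Taxon 9 only — synapomorphy for {Taxon 1, Taxon 5, Taxon 8, Taxon 9}.
Trait 6: derived state 'no' in Taxon 8 and Taxon 9 only — synapomorphy for {Taxon 8, Taxon 9}.
Most parsimonious ingroup topology: (Taxon 6,((Taxon 9,Taxon 8),(Taxon 1,Taxon 5))).
Taxon 8 and Taxon 9 share a more recent common ancestor with each other than either does with Taxon 1, so Taxon 1 is the least closely related of the three.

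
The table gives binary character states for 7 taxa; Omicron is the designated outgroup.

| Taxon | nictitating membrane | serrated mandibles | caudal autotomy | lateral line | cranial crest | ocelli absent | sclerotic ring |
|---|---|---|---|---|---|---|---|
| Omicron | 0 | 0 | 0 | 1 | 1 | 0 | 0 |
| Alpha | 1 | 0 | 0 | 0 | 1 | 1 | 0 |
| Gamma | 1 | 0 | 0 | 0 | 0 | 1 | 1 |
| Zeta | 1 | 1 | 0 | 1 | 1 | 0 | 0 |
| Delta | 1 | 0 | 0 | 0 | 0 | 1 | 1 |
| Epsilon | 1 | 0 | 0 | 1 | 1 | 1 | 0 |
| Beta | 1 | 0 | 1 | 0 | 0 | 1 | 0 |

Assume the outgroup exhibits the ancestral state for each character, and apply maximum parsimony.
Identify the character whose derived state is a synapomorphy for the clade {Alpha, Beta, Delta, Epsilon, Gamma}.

ocelli absent

Character polarity is set by the outgroup: the derived state is whichever differs from the outgroup's state, so for lateral line, cranial crest the derived state is '0', and for the remaining characters it is '1'.
All ingroup taxa share the derived state '1' for nictitating membrane; it defines the ingroup but does not resolve relationships within it.
serrated mandibles (derived state '1') is unique to Zeta (autapomorphy; uninformative for grouping).
caudal autotomy: derived state '1' in Beta only — an autapomorphy, so it tells us nothing about relationships among taxa.
Only Alpha, Beta, Delta, and Gamma show the derived state '0' for lateral line, supporting them as a clade.
Only Beta, Delta, and Gamma show the derived state '0' for cranial crest, supporting them as a clade.
ocelli absent (derived state '1') is shared by Alpha, Beta, Delta, Epsilon, and Gamma — a synapomorphy uniting that clade.
sclerotic ring (derived state '1') is shared by Delta and Gamma — a synapomorphy uniting that clade.
Most parsimonious ingroup topology: (((Alpha,((Gamma,Delta),Beta)),Epsilon),Zeta).
The clade {Alpha, Beta, Delta, Epsilon, Gamma} is supported by ocelli absent: its derived state '1' occurs in exactly those taxa and in no other taxon (including the outgroup).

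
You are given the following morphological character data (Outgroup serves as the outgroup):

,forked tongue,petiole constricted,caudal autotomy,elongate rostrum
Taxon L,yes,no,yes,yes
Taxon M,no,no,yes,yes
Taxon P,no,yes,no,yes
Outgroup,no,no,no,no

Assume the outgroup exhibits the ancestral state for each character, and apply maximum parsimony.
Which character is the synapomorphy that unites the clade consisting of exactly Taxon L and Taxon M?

caudal autotomy

The outgroup has state 'no' for every character, so 'yes' is the derived state throughout.
forked tongue (derived state 'yes') is unique to Taxon L (autapomorphy; uninformative for grouping).
petiole constricted: derived state 'yes' in Taxon P only — an autapomorphy, so it tells us nothing about relationships among taxa.
caudal autotomy (derived state 'yes') is shared by Taxon L and Taxon M — a synapomorphy uniting that clade.
All ingroup taxa share the derived state 'yes' for elongate rostrum; it defines the ingroup but does not resolve relationships within it.
Most parsimonious ingroup topology: ((Taxon M,Taxon L),Taxon P).
The clade {Taxon L, Taxon M} is supported by caudal autotomy: its derived state 'yes' occurs in exactly those taxa and in no other taxon (including the outgroup).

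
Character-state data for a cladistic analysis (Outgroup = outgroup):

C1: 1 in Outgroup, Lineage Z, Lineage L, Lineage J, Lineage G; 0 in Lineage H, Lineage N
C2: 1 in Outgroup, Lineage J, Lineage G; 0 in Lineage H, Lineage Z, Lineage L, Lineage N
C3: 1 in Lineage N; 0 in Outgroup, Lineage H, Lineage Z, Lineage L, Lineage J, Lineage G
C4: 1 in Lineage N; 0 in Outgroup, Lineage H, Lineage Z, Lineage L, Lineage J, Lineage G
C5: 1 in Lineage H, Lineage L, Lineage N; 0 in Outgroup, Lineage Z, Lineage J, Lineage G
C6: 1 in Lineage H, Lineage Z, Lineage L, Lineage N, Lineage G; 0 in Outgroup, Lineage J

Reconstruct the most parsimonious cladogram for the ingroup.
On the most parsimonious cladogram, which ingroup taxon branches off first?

Lineage J

Character polarity is set by the outgroup: the derived state is whichever differs from the outgroup's state, so for C1, C2 the derived state is '0', and for the remaining characters it is '1'.
Only Lineage H and Lineage N show the derived state '0' for C1, supporting them as a clade.
Only Lineage H, Lineage L, Lineage N, and Lineage Z show the derived state '0' for C2, supporting them as a clade.
C3 (derived state '1') is unique to Lineage N (autapomorphy; uninformative for grouping).
C4 (derived state '1') is unique to Lineage N (autapomorphy; uninformative for grouping).
Only Lineage H, Lineage L, and Lineage N show the derived state '1' for C5, supporting them as a clade.
Only Lineage G, Lineage H, Lineage L, Lineage N, and Lineage Z show the derived state '1' for C6, supporting them as a clade.
Most parsimonious ingroup topology: (((((Lineage H,Lineage N),Lineage L),Lineage Z),Lineage G),Lineage J).
Lineage J is sister to the clade containing all other ingroup taxa, so it is the earliest-diverging (most basal) ingroup lineage.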